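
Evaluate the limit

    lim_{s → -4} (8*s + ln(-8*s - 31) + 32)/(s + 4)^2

Direct substitution gives 0/0.
Apply L'Hôpital: lim (8 - 8/(-8*s - 31))/(2*s + 8), still 0/0.
After 2 applications of L'Hôpital's rule the quotient is (-64/(-8*s - 31)^2)/(2); substituting s = -4 gives -32.

-32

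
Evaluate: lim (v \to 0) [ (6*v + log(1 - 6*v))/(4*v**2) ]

-9/2

Direct substitution gives 0/0.
Apply L'Hôpital: lim (6 - 6/(1 - 6*v))/(8*v), still 0/0.
After 2 applications of L'Hôpital's rule the quotient is (-36/(1 - 6*v)^2)/(8); substituting v = 0 gives -9/2.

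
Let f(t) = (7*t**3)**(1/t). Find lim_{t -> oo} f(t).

1

Base → ∞ and exponent → 0: an ∞^0 form.
Take logs: (1/t)·ln(7·t^3) = (ln 7 + 3·ln t)/t → 0.
So the limit is e^0 = 1.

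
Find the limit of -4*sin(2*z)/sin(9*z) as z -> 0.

-8/9

Substitution gives 0/0.
Divide numerator and denominator by z: sin(2z)/z → 2 and sin(9z)/z → 9, so the limit is -4·2/9 = -8/9.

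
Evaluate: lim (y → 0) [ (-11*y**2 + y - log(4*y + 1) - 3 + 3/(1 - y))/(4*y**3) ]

Substitution gives 0/0; apply L'Hôpital's rule 3 times.
After differentiating numerator and denominator 3 times the quotient is (-128/(4*y + 1)^3 + 18/(y - 1)^4)/(24); at y = 0 this is -55/12.

-55/12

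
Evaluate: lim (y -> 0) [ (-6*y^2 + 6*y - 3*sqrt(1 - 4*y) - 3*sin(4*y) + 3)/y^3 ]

44

Substitution gives 0/0; apply L'Hôpital's rule 3 times.
After differentiating numerator and denominator 3 times the quotient is (192*cos(4*y) + 72/(1 - 4*y)^(5/2))/(6); at y = 0 this is 44.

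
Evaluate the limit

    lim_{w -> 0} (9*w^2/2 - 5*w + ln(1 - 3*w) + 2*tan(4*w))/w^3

Substitution gives 0/0 (the numerator vanishes to order 3).
Expand each term to order w^3: the coefficient of w^3 in 2·tan(4w) is 128/3 and in ln(1 - 3w) is -9.
Lower-order terms cancel with the polynomial part, so the numerator is (101/3)·w^3 + o(w^3), and the limit is (101/3)/(1) = 101/3.

101/3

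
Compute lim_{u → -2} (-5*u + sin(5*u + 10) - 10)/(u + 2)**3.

Direct substitution gives 0/0.
Apply L'Hôpital: lim (5*cos(5*u + 10) - 5)/(3*(u + 2)^2), still 0/0.
Apply L'Hôpital: lim (-25*sin(5*u + 10))/(6*u + 12), still 0/0.
After 3 applications of L'Hôpital's rule the quotient is (-125*cos(5*u + 10))/(6); substituting u = -2 gives -125/6.

-125/6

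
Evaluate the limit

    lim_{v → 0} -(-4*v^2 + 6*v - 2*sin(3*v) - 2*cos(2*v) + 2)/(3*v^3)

-3

Substitution gives 0/0; apply L'Hôpital's rule 3 times.
After differentiating numerator and denominator 3 times the quotient is (-16*sin(2*v) + 54*cos(3*v))/(-18); at v = 0 this is -3.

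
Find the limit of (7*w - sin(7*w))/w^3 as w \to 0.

343/6

Direct substitution gives 0/0.
Apply L'Hôpital: lim (7 - 7*cos(7*w))/(3*w^2), still 0/0.
Apply L'Hôpital: lim (49*sin(7*w))/(6*w), still 0/0.
After 3 applications of L'Hôpital's rule the quotient is (343*cos(7*w))/(6); substituting w = 0 gives 343/6.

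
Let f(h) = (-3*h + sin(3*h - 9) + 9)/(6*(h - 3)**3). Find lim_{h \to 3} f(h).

-3/4

Direct substitution gives 0/0.
Apply L'Hôpital: lim (3*cos(3*h - 9) - 3)/(18*(h - 3)^2), still 0/0.
Apply L'Hôpital: lim (-9*sin(3*h - 9))/(36*h - 108), still 0/0.
After 3 applications of L'Hôpital's rule the quotient is (-27*cos(3*h - 9))/(36); substituting h = 3 gives -3/4.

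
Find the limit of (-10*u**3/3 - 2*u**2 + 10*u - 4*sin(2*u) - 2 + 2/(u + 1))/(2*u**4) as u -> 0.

Substitution gives 0/0 (the numerator vanishes to order 4).
Expand each term to order u^4: the coefficient of u^4 in -4·sin(2u) is 0 and in 2·1/(1 + u) is 2.
Lower-order terms cancel with the polynomial part, so the numerator is (2)·u^4 + o(u^4), and the limit is (2)/(2) = 1.

1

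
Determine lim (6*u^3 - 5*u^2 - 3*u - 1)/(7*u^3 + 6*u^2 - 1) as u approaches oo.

6/7

Numerator and denominator both have degree 3.
Dividing every term by u^3, all lower-order terms vanish and the limit is the ratio of leading coefficients, 6/(7) = 6/7.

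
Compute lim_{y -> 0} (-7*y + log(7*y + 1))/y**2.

-49/2

Direct substitution gives 0/0.
Apply L'Hôpital: lim (-7 + 7/(7*y + 1))/(2*y), still 0/0.
After 2 applications of L'Hôpital's rule the quotient is (-49/(7*y + 1)^2)/(2); substituting y = 0 gives -49/2.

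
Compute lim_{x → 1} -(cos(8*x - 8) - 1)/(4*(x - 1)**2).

8

Direct substitution gives 0/0.
Apply L'Hôpital: lim (-8*sin(8*x - 8))/(8 - 8*x), still 0/0.
After 2 applications of L'Hôpital's rule the quotient is (-64*cos(8*x - 8))/(-8); substituting x = 1 gives 8.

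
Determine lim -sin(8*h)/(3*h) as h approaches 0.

Substitution gives 0/0.
Write it as (8/(-3))·sin(8h)/(8h); since sin(u)/u → 1, the limit is -8/3.

-8/3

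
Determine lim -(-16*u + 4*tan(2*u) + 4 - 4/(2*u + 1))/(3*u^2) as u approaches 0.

Substitution gives 0/0; apply L'Hôpital's rule 2 times.
After differentiating numerator and denominator 2 times the quotient is (32*tan(2*u)/cos(2*u)^2 - 32/(2*u + 1)^3)/(-6); at u = 0 this is 16/3.

16/3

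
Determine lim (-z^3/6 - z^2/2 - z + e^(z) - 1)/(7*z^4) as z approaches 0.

1/168

Direct substitution gives 0/0.
Apply L'Hôpital: lim (-z^2/2 - z + e^(z) - 1)/(28*z^3), still 0/0.
Apply L'Hôpital: lim (-z + e^(z) - 1)/(84*z^2), still 0/0.
Apply L'Hôpital: lim (e^(z) - 1)/(168*z), still 0/0.
After 4 applications of L'Hôpital's rule the quotient is (e^(z))/(168); substituting z = 0 gives 1/168.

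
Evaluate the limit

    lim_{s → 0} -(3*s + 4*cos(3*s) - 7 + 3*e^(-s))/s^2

Substitution gives 0/0; apply L'Hôpital's rule 2 times.
After differentiating numerator and denominator 2 times the quotient is (-36*cos(3*s) + 3*e^(-s))/(-2); at s = 0 this is 33/2.

33/2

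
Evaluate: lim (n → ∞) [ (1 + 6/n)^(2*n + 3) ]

e^(12)

The base → 1 and the exponent → ∞: a 1^∞ form.
Take logarithms: (2n + 3)·ln(1 + 6/n). Since ln(1+u) ~ u for small u, this behaves like (2n)·(6/n) → 12.
So the limit is e^(12).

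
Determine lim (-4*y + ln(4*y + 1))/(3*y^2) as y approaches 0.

Direct substitution gives 0/0.
Apply L'Hôpital: lim (-4 + 4/(4*y + 1))/(6*y), still 0/0.
After 2 applications of L'Hôpital's rule the quotient is (-16/(4*y + 1)^2)/(6); substituting y = 0 gives -8/3.

-8/3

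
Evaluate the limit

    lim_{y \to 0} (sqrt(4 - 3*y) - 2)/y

-3/4

Substitution gives 0/0. Multiply numerator and denominator by the conjugate √(4 - 3y) + √4.
The numerator becomes (4 - 3y) − 4 = -3y, so the expression simplifies to -3/(√(4 - 3y) + √4).
Letting y → 0 gives -3/(2√4) = -3/4.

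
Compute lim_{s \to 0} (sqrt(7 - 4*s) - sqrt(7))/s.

-2*√(7)/7

Substitution gives 0/0. Multiply numerator and denominator by the conjugate √(7 - 4s) + √7.
The numerator becomes (7 - 4s) − 7 = -4s, so the expression simplifies to -4/(√(7 - 4s) + √7).
Letting s → 0 gives -4/(2√7) = -2*√(7)/7.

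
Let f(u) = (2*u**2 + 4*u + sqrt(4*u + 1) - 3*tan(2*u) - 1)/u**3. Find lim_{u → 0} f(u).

Substitution gives 0/0 (the numerator vanishes to order 3).
Expand each term to order u^3: the coefficient of u^3 in √(1 + 4u) is 4 and in -3·tan(2u) is -8.
Lower-order terms cancel with the polynomial part, so the numerator is (-4)·u^3 + o(u^3), and the limit is (-4)/(1) = -4.

-4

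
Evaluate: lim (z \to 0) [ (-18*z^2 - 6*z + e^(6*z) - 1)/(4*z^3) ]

9

Direct substitution gives 0/0.
Apply L'Hôpital: lim (-36*z + 6*e^(6*z) - 6)/(12*z^2), still 0/0.
Apply L'Hôpital: lim (36*e^(6*z) - 36)/(24*z), still 0/0.
After 3 applications of L'Hôpital's rule the quotient is (216*e^(6*z))/(24); substituting z = 0 gives 9.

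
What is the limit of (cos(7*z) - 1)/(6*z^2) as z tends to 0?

Direct substitution gives 0/0.
Apply L'Hôpital: lim (-7*sin(7*z))/(12*z), still 0/0.
After 2 applications of L'Hôpital's rule the quotient is (-49*cos(7*z))/(12); substituting z = 0 gives -49/12.

-49/12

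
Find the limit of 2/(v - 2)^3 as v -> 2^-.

As v → 2⁻, (v - 2) → 0⁻, so (v - 2)^3 → 0⁻ and 2/(v - 2)^3 → -∞.

-∞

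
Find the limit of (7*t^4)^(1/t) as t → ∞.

Base → ∞ and exponent → 0: an ∞^0 form.
Take logs: (1/t)·ln(7·t^4) = (ln 7 + 4·ln t)/t → 0.
So the limit is e^0 = 1.

1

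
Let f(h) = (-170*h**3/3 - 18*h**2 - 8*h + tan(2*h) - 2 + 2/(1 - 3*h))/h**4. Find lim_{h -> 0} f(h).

Substitution gives 0/0 (the numerator vanishes to order 4).
Expand each term to order h^4: the coefficient of h^4 in tan(2h) is 0 and in 2·1/(1 - 3h) is 162.
Lower-order terms cancel with the polynomial part, so the numerator is (162)·h^4 + o(h^4), and the limit is (162)/(1) = 162.

162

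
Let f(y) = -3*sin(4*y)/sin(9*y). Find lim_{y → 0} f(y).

Substitution gives 0/0.
Divide numerator and denominator by y: sin(4y)/y → 4 and sin(9y)/y → 9, so the limit is -3·4/9 = -4/3.

-4/3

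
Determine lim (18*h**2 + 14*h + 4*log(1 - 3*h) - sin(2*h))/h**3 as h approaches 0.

Substitution gives 0/0 (the numerator vanishes to order 3).
Expand each term to order h^3: the coefficient of h^3 in 4·ln(1 - 3h) is -36 and in −sin(2h) is 4/3.
Lower-order terms cancel with the polynomial part, so the numerator is (-104/3)·h^3 + o(h^3), and the limit is (-104/3)/(1) = -104/3.

-104/3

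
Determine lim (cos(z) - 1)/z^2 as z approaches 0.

-1/2

Direct substitution gives 0/0.
Apply L'Hôpital: lim (-sin(z))/(2*z), still 0/0.
After 2 applications of L'Hôpital's rule the quotient is (-cos(z))/(2); substituting z = 0 gives -1/2.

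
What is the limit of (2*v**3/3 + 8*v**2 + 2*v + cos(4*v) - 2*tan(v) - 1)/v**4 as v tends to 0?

32/3

Substitution gives 0/0 (the numerator vanishes to order 4).
Expand each term to order v^4: the coefficient of v^4 in cos(4v) is 32/3 and in -2·tan(v) is 0.
Lower-order terms cancel with the polynomial part, so the numerator is (32/3)·v^4 + o(v^4), and the limit is (32/3)/(1) = 32/3.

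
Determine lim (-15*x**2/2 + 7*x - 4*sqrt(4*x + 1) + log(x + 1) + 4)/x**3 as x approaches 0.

-47/3

Substitution gives 0/0; apply L'Hôpital's rule 3 times.
After differentiating numerator and denominator 3 times the quotient is (-96/(4*x + 1)^(5/2) + 2/(x + 1)^3)/(6); at x = 0 this is -47/3.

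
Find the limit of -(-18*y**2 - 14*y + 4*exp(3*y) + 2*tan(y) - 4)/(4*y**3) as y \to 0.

-14/3

Substitution gives 0/0; apply L'Hôpital's rule 3 times.
After differentiating numerator and denominator 3 times the quotient is (108*e^(3*y) + 12*tan(y)^4 + 16*tan(y)^2 + 4)/(-24); at y = 0 this is -14/3.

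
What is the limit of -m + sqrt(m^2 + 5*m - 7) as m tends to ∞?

5/2

This has the form ∞ − ∞. Multiply and divide by the conjugate √(m^2 + 5*m - 7) + m.
That gives (5m - 7) / (√(m^2 + 5*m - 7) + m).
Divide numerator and denominator by m: the limit is 5/(2·1) = 5/2.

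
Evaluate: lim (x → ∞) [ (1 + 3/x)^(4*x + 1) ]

The base → 1 and the exponent → ∞: a 1^∞ form.
Take logarithms: (4x + 1)·ln(1 + 3/x). Since ln(1+u) ~ u for small u, this behaves like (4x)·(3/x) → 12.
So the limit is e^(12).

e^(12)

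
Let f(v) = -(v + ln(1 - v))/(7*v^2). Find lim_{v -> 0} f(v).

1/14

Direct substitution gives 0/0.
Apply L'Hôpital: lim (1 - 1/(1 - v))/(-14*v), still 0/0.
After 2 applications of L'Hôpital's rule the quotient is (-1/(1 - v)^2)/(-14); substituting v = 0 gives 1/14.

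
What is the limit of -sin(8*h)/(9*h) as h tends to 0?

Substitution gives 0/0.
Write it as (8/(-9))·sin(8h)/(8h); since sin(u)/u → 1, the limit is -8/9.

-8/9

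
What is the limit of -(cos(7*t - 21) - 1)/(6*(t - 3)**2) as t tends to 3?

49/12

Direct substitution gives 0/0.
Apply L'Hôpital: lim (-7*sin(7*t - 21))/(36 - 12*t), still 0/0.
After 2 applications of L'Hôpital's rule the quotient is (-49*cos(7*t - 21))/(-12); substituting t = 3 gives 49/12.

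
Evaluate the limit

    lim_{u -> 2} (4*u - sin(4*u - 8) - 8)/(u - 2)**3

32/3

Direct substitution gives 0/0.
Apply L'Hôpital: lim (4 - 4*cos(4*u - 8))/(3*(u - 2)^2), still 0/0.
Apply L'Hôpital: lim (16*sin(4*u - 8))/(6*u - 12), still 0/0.
After 3 applications of L'Hôpital's rule the quotient is (64*cos(4*u - 8))/(6); substituting u = 2 gives 32/3.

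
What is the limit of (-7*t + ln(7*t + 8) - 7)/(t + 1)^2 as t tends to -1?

-49/2

Direct substitution gives 0/0.
Apply L'Hôpital: lim (-7 + 7/(7*t + 8))/(2*t + 2), still 0/0.
After 2 applications of L'Hôpital's rule the quotient is (-49/(7*t + 8)^2)/(2); substituting t = -1 gives -49/2.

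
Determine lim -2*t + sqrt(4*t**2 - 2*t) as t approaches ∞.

This has the form ∞ − ∞. Multiply and divide by the conjugate √(4*t^2 - 2*t) + 2t.
That gives (-2t) / (√(4*t^2 - 2*t) + 2t).
Divide numerator and denominator by t: the limit is -2/(2·2) = -1/2.

-1/2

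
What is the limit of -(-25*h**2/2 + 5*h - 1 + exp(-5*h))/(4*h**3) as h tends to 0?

Direct substitution gives 0/0.
Apply L'Hôpital: lim (-25*h + 5 - 5*e^(-5*h))/(-12*h^2), still 0/0.
Apply L'Hôpital: lim (-25 + 25*e^(-5*h))/(-24*h), still 0/0.
After 3 applications of L'Hôpital's rule the quotient is (-125*e^(-5*h))/(-24); substituting h = 0 gives 125/24.

125/24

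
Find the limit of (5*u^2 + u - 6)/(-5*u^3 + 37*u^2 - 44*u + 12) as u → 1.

11/15

At u = 1 both the top and bottom vanish — a removable singularity. Factoring out (u - 1) from each leaves (5*u + 6)/(-5*u^2 + 32*u - 12), which at u = 1 equals 11/15.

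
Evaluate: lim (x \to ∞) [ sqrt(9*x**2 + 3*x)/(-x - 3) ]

For large |x|, √(9*x^2 + 3*x) ≈ √9·|x| and the denominator ≈ -x.
Since x → +∞, |x| = x, giving √9/(-1) = -3.

-3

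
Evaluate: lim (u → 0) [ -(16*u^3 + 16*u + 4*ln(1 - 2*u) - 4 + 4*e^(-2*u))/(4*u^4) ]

10/3

Substitution gives 0/0 (the numerator vanishes to order 4).
Expand each term to order u^4: the coefficient of u^4 in 4·ln(1 - 2u) is -16 and in 4·e^(-2u) is 8/3.
Lower-order terms cancel with the polynomial part, so the numerator is (-40/3)·u^4 + o(u^4), and the limit is (-40/3)/(-4) = 10/3.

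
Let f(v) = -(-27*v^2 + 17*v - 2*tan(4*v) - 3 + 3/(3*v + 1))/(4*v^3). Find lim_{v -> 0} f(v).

371/12

Substitution gives 0/0 (the numerator vanishes to order 3).
Expand each term to order v^3: the coefficient of v^3 in -2·tan(4v) is -128/3 and in 3·1/(1 + 3v) is -81.
Lower-order terms cancel with the polynomial part, so the numerator is (-371/3)·v^3 + o(v^3), and the limit is (-371/3)/(-4) = 371/12.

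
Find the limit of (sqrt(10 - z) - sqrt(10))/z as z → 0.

-√(10)/20

Substitution gives 0/0. Multiply numerator and denominator by the conjugate √(10 - z) + √10.
The numerator becomes (10 - z) − 10 = -z, so the expression simplifies to -1/(√(10 - z) + √10).
Letting z → 0 gives -1/(2√10) = -√(10)/20.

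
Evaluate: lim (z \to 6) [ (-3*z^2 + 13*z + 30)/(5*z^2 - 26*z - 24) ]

-23/34

Since z = 6 makes numerator and denominator zero, (z - 6) divides both.
Cancelling it gives (-3*z - 5)/(5*z + 4); now plug in z = 6 to get -23/34.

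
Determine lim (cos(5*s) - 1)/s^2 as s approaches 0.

-25/2

Direct substitution gives 0/0.
Apply L'Hôpital: lim (-5*sin(5*s))/(2*s), still 0/0.
After 2 applications of L'Hôpital's rule the quotient is (-25*cos(5*s))/(2); substituting s = 0 gives -25/2.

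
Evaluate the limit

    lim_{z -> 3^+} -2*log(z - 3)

∞

As z → 3⁺, z - 3 → 0⁺ and ln(z - 3) → −∞.
Multiplying by -2 gives ∞.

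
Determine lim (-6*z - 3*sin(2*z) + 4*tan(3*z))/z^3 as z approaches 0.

Substitution gives 0/0; apply L'Hôpital's rule 3 times.
After differentiating numerator and denominator 3 times the quotient is (24*cos(2*z) + 648*tan(3*z)^4 + 864*tan(3*z)^2 + 216)/(6); at z = 0 this is 40.

40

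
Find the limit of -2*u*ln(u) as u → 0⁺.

This is a 0·(−∞) form. Rewrite as -2·ln(u) / u^(−1) and apply L'Hôpital:
the derivative quotient is -2·(1/u) / (−1·u^(−2)) = (2/1)·u^1 → 0.

0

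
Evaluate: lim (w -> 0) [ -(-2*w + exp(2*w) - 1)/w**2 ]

Direct substitution gives 0/0.
Apply L'Hôpital: lim (2*e^(2*w) - 2)/(-2*w), still 0/0.
After 2 applications of L'Hôpital's rule the quotient is (4*e^(2*w))/(-2); substituting w = 0 gives -2.

-2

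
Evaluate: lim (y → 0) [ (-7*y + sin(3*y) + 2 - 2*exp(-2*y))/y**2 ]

Substitution gives 0/0; apply L'Hôpital's rule 2 times.
After differentiating numerator and denominator 2 times the quotient is (-9*sin(3*y) - 8*e^(-2*y))/(2); at y = 0 this is -4.

-4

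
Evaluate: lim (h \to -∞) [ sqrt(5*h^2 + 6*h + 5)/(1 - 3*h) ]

For large |h|, √(5*h^2 + 6*h + 5) ≈ √5·|h| and the denominator ≈ -3h.
Since h → −∞, |h| = −h, giving −√5/(-3) = √(5)/3.

√(5)/3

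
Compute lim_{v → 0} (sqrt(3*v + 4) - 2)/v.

3/4

Substitution gives 0/0. Multiply numerator and denominator by the conjugate √(4 + 3v) + √4.
The numerator becomes (4 + 3v) − 4 = 3v, so the expression simplifies to 3/(√(4 + 3v) + √4).
Letting v → 0 gives 3/(2√4) = 3/4.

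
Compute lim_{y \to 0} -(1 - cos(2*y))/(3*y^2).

-2/3

Substitution gives 0/0.
Use (1 − cos u)/u² → 1/2 with u = 2y: the limit is 2²/(2·(-3)) = -2/3.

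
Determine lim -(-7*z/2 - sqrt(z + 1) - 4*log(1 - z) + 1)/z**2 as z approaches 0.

Substitution gives 0/0 (the numerator vanishes to order 2).
Expand each term to order z^2: the coefficient of z^2 in -4·ln(1 - z) is 2 and in −√(1 + z) is 1/8.
Lower-order terms cancel with the polynomial part, so the numerator is (17/8)·z^2 + o(z^2), and the limit is (17/8)/(-1) = -17/8.

-17/8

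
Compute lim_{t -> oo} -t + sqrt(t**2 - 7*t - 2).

-7/2

This has the form ∞ − ∞. Multiply and divide by the conjugate √(t^2 - 7*t - 2) + t.
That gives (-7t - 2) / (√(t^2 - 7*t - 2) + t).
Divide numerator and denominator by t: the limit is -7/(2·1) = -7/2.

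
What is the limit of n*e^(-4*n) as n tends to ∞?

0

Write as n^1/e^{4n}, an ∞/∞ form.
Exponential growth dominates any polynomial, so repeated L'Hôpital (or the standard result) gives 0.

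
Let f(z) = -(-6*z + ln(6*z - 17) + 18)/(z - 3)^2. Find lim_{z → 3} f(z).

18

Direct substitution gives 0/0.
Apply L'Hôpital: lim (-6 + 6/(6*z - 17))/(6 - 2*z), still 0/0.
After 2 applications of L'Hôpital's rule the quotient is (-36/(6*z - 17)^2)/(-2); substituting z = 3 gives 18.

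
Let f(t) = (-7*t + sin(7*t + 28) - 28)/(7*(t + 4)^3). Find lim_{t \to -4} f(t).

-49/6

Direct substitution gives 0/0.
Apply L'Hôpital: lim (7*cos(7*t + 28) - 7)/(21*(t + 4)^2), still 0/0.
Apply L'Hôpital: lim (-49*sin(7*t + 28))/(42*t + 168), still 0/0.
After 3 applications of L'Hôpital's rule the quotient is (-343*cos(7*t + 28))/(42); substituting t = -4 gives -49/6.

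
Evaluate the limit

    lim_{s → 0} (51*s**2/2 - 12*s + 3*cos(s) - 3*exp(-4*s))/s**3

Substitution gives 0/0; apply L'Hôpital's rule 3 times.
After differentiating numerator and denominator 3 times the quotient is (3*sin(s) + 192*e^(-4*s))/(6); at s = 0 this is 32.

32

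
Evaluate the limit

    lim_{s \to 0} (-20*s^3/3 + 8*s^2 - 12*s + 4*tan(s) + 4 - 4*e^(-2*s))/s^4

-8/3

Substitution gives 0/0; apply L'Hôpital's rule 4 times.
After differentiating numerator and denominator 4 times the quotient is (96*tan(s)^3/cos(s)^2 + 64*tan(s)/cos(s)^2 - 64*e^(-2*s))/(24); at s = 0 this is -8/3.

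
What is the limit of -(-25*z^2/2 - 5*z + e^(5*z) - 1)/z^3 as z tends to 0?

Direct substitution gives 0/0.
Apply L'Hôpital: lim (-25*z + 5*e^(5*z) - 5)/(-3*z^2), still 0/0.
Apply L'Hôpital: lim (25*e^(5*z) - 25)/(-6*z), still 0/0.
After 3 applications of L'Hôpital's rule the quotient is (125*e^(5*z))/(-6); substituting z = 0 gives -125/6.

-125/6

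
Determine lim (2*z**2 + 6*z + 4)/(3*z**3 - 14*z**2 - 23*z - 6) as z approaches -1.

Since z = -1 makes numerator and denominator zero, (z + 1) divides both.
Cancelling it gives (2*z + 4)/(3*z^2 - 17*z - 6); now plug in z = -1 to get 1/7.

1/7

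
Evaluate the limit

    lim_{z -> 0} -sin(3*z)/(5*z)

Substitution gives 0/0.
Write it as (3/(-5))·sin(3z)/(3z); since sin(u)/u → 1, the limit is -3/5.

-3/5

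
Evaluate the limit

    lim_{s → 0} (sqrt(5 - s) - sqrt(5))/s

Substitution gives 0/0. Multiply numerator and denominator by the conjugate √(5 - s) + √5.
The numerator becomes (5 - s) − 5 = -s, so the expression simplifies to -1/(√(5 - s) + √5).
Letting s → 0 gives -1/(2√5) = -√(5)/10.

-√(5)/10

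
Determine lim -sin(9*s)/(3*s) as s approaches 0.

Substitution gives 0/0.
Write it as (9/(-3))·sin(9s)/(9s); since sin(u)/u → 1, the limit is -3.

-3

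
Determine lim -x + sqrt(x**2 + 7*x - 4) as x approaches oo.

This has the form ∞ − ∞. Multiply and divide by the conjugate √(x^2 + 7*x - 4) + x.
That gives (7x - 4) / (√(x^2 + 7*x - 4) + x).
Divide numerator and denominator by x: the limit is 7/(2·1) = 7/2.

7/2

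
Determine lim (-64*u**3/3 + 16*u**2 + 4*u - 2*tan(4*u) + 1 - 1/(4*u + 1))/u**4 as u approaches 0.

-256

Substitution gives 0/0 (the numerator vanishes to order 4).
Expand each term to order u^4: the coefficient of u^4 in -2·tan(4u) is 0 and in −1/(1 + 4u) is -256.
Lower-order terms cancel with the polynomial part, so the numerator is (-256)·u^4 + o(u^4), and the limit is (-256)/(1) = -256.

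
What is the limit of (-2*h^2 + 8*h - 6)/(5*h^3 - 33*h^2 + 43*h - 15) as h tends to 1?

Since h = 1 makes numerator and denominator zero, (h - 1) divides both.
Cancelling it gives (6 - 2*h)/(5*h^2 - 28*h + 15); now plug in h = 1 to get -1/2.

-1/2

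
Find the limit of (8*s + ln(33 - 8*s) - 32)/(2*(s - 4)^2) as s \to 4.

Direct substitution gives 0/0.
Apply L'Hôpital: lim (8 - 8/(33 - 8*s))/(4*s - 16), still 0/0.
After 2 applications of L'Hôpital's rule the quotient is (-64/(33 - 8*s)^2)/(4); substituting s = 4 gives -16.

-16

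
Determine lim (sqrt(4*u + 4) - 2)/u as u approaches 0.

Substitution gives 0/0. Multiply numerator and denominator by the conjugate √(4 + 4u) + √4.
The numerator becomes (4 + 4u) − 4 = 4u, so the expression simplifies to 4/(√(4 + 4u) + √4).
Letting u → 0 gives 4/(2√4) = 1.

1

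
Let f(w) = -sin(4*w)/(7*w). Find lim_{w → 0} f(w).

Substitution gives 0/0.
Write it as (4/(-7))·sin(4w)/(4w); since sin(u)/u → 1, the limit is -4/7.

-4/7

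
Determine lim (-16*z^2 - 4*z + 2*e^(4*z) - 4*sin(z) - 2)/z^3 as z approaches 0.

22

Substitution gives 0/0; apply L'Hôpital's rule 3 times.
After differentiating numerator and denominator 3 times the quotient is (128*e^(4*z) + 4*cos(z))/(6); at z = 0 this is 22.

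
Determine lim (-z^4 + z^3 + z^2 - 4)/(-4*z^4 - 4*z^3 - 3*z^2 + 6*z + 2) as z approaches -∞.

1/4

Numerator and denominator both have degree 4.
Dividing every term by z^4, all lower-order terms vanish and the limit is the ratio of leading coefficients, -1/(-4) = 1/4.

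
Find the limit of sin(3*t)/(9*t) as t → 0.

Substitution gives 0/0.
Write it as (3/9)·sin(3t)/(3t); since sin(u)/u → 1, the limit is 1/3.

1/3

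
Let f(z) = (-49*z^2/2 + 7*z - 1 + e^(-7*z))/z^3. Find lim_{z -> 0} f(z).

Direct substitution gives 0/0.
Apply L'Hôpital: lim (-49*z + 7 - 7*e^(-7*z))/(3*z^2), still 0/0.
Apply L'Hôpital: lim (-49 + 49*e^(-7*z))/(6*z), still 0/0.
After 3 applications of L'Hôpital's rule the quotient is (-343*e^(-7*z))/(6); substituting z = 0 gives -343/6.

-343/6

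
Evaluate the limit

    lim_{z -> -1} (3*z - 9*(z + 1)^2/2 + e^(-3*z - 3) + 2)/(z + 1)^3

-9/2

Direct substitution gives 0/0.
Apply L'Hôpital: lim (-9*z - 3*e^(-3*z - 3) - 6)/(3*(z + 1)^2), still 0/0.
Apply L'Hôpital: lim (9*e^(-3*z - 3) - 9)/(6*z + 6), still 0/0.
After 3 applications of L'Hôpital's rule the quotient is (-27*e^(-3*z - 3))/(6); substituting z = -1 gives -9/2.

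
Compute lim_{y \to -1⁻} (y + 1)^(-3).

-∞

As y → -1⁻, (y + 1) → 0⁻, so (y + 1)^3 → 0⁻ and 1/(y + 1)^3 → -∞.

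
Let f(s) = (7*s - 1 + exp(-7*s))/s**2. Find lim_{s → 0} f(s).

49/2

Direct substitution gives 0/0.
Apply L'Hôpital: lim (7 - 7*e^(-7*s))/(2*s), still 0/0.
After 2 applications of L'Hôpital's rule the quotient is (49*e^(-7*s))/(2); substituting s = 0 gives 49/2.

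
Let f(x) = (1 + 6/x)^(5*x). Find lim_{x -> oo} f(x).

Let L be the limit and take ln: ln L = lim (5x)·ln(1 + 6/x) = lim (5x)·(6/x + O(1/x²)) = 30.
Hence L = e^(30).

e^(30)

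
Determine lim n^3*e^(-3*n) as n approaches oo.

0

Write as n^3/e^{3n}, an ∞/∞ form.
Exponential growth dominates any polynomial, so repeated L'Hôpital (or the standard result) gives 0.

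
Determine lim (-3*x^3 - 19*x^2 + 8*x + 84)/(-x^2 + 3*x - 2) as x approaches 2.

104

At x = 2 both the top and bottom vanish — a removable singularity. Factoring out (x - 2) from each leaves (-3*x^2 - 25*x - 42)/(1 - x), which at x = 2 equals 104.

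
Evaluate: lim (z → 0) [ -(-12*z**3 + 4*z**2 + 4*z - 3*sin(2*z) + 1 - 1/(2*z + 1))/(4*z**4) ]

Substitution gives 0/0 (the numerator vanishes to order 4).
Expand each term to order z^4: the coefficient of z^4 in -3·sin(2z) is 0 and in −1/(1 + 2z) is -16.
Lower-order terms cancel with the polynomial part, so the numerator is (-16)·z^4 + o(z^4), and the limit is (-16)/(-4) = 4.

4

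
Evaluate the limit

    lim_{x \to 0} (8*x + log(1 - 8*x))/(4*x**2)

Direct substitution gives 0/0.
Apply L'Hôpital: lim (8 - 8/(1 - 8*x))/(8*x), still 0/0.
After 2 applications of L'Hôpital's rule the quotient is (-64/(1 - 8*x)^2)/(8); substituting x = 0 gives -8.

-8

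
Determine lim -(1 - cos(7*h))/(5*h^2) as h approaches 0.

-49/10

Substitution gives 0/0.
Use (1 − cos u)/u² → 1/2 with u = 7h: the limit is 7²/(2·(-5)) = -49/10.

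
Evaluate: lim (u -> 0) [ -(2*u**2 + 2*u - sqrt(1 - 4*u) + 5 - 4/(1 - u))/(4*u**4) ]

Substitution gives 0/0; apply L'Hôpital's rule 4 times.
After differentiating numerator and denominator 4 times the quotient is (96/(u - 1)^5 + 240/(1 - 4*u)^(7/2))/(-96); at u = 0 this is -3/2.

-3/2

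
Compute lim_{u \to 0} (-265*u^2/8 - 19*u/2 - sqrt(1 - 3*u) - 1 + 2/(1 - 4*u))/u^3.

Substitution gives 0/0 (the numerator vanishes to order 3).
Expand each term to order u^3: the coefficient of u^3 in −√(1 - 3u) is 27/16 and in 2·1/(1 - 4u) is 128.
Lower-order terms cancel with the polynomial part, so the numerator is (2075/16)·u^3 + o(u^3), and the limit is (2075/16)/(1) = 2075/16.

2075/16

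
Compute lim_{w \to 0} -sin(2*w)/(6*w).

Substitution gives 0/0.
Write it as (2/(-6))·sin(2w)/(2w); since sin(u)/u → 1, the limit is -1/3.

-1/3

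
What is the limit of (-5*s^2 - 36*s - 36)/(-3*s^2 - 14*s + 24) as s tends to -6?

12/11

Since s = -6 makes numerator and denominator zero, (s + 6) divides both.
Cancelling it gives (-5*s - 6)/(4 - 3*s); now plug in s = -6 to get 12/11.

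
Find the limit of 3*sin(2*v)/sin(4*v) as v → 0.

Substitution gives 0/0.
Divide numerator and denominator by v: sin(2v)/v → 2 and sin(4v)/v → 4, so the limit is 3·2/4 = 3/2.

3/2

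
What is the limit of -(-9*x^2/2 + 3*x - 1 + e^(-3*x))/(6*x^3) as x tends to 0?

Direct substitution gives 0/0.
Apply L'Hôpital: lim (-9*x + 3 - 3*e^(-3*x))/(-18*x^2), still 0/0.
Apply L'Hôpital: lim (-9 + 9*e^(-3*x))/(-36*x), still 0/0.
After 3 applications of L'Hôpital's rule the quotient is (-27*e^(-3*x))/(-36); substituting x = 0 gives 3/4.

3/4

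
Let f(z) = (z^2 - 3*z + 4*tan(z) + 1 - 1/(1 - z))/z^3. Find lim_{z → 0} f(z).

1/3

Substitution gives 0/0 (the numerator vanishes to order 3).
Expand each term to order z^3: the coefficient of z^3 in −1/(1 - z) is -1 and in 4·tan(z) is 4/3.
Lower-order terms cancel with the polynomial part, so the numerator is (1/3)·z^3 + o(z^3), and the limit is (1/3)/(1) = 1/3.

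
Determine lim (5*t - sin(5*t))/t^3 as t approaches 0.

Direct substitution gives 0/0.
Apply L'Hôpital: lim (5 - 5*cos(5*t))/(3*t^2), still 0/0.
Apply L'Hôpital: lim (25*sin(5*t))/(6*t), still 0/0.
After 3 applications of L'Hôpital's rule the quotient is (125*cos(5*t))/(6); substituting t = 0 gives 125/6.

125/6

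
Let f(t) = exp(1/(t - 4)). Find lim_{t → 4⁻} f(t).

0

As t → 4⁻, 1/(t - 4) → −∞, so e^(1/(t - 4)) → 0.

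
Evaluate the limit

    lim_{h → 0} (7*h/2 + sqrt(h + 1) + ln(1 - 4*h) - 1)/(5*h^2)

Substitution gives 0/0; apply L'Hôpital's rule 2 times.
After differentiating numerator and denominator 2 times the quotient is (-16/(4*h - 1)^2 - 1/(4*(h + 1)^(3/2)))/(10); at h = 0 this is -13/8.

-13/8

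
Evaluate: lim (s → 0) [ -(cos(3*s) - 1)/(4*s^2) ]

Direct substitution gives 0/0.
Apply L'Hôpital: lim (-3*sin(3*s))/(-8*s), still 0/0.
After 2 applications of L'Hôpital's rule the quotient is (-9*cos(3*s))/(-8); substituting s = 0 gives 9/8.

9/8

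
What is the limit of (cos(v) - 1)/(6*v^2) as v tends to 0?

Direct substitution gives 0/0.
Apply L'Hôpital: lim (-sin(v))/(12*v), still 0/0.
After 2 applications of L'Hôpital's rule the quotient is (-cos(v))/(12); substituting v = 0 gives -1/12.

-1/12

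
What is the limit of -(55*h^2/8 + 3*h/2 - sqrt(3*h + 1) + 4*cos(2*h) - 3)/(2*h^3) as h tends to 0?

27/32

Substitution gives 0/0; apply L'Hôpital's rule 3 times.
After differentiating numerator and denominator 3 times the quotient is (32*sin(2*h) - 81/(8*(3*h + 1)^(5/2)))/(-12); at h = 0 this is 27/32.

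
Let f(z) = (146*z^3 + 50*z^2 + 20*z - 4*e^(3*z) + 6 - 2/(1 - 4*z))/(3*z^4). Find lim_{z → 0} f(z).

Substitution gives 0/0 (the numerator vanishes to order 4).
Expand each term to order z^4: the coefficient of z^4 in -2·1/(1 - 4z) is -512 and in -4·e^(3z) is -27/2.
Lower-order terms cancel with the polynomial part, so the numerator is (-1051/2)·z^4 + o(z^4), and the limit is (-1051/2)/(3) = -1051/6.

-1051/6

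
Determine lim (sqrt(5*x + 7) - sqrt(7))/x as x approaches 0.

5*√(7)/14

A 0/0 form; rationalise with √(7 + 5x) + √7. This collapses the numerator to 5x, leaving 5/(√(7 + 5x) + √7) → 5/(2√7) = 5*√(7)/14.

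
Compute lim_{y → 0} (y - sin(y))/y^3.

Direct substitution gives 0/0.
Apply L'Hôpital: lim (1 - cos(y))/(3*y^2), still 0/0.
Apply L'Hôpital: lim (sin(y))/(6*y), still 0/0.
After 3 applications of L'Hôpital's rule the quotient is (cos(y))/(6); substituting y = 0 gives 1/6.

1/6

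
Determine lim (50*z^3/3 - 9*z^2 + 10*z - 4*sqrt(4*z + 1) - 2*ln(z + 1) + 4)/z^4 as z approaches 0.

81/2

Substitution gives 0/0; apply L'Hôpital's rule 4 times.
After differentiating numerator and denominator 4 times the quotient is (960/(4*z + 1)^(7/2) + 12/(z + 1)^4)/(24); at z = 0 this is 81/2.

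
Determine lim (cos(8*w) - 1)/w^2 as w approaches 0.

Direct substitution gives 0/0.
Apply L'Hôpital: lim (-8*sin(8*w))/(2*w), still 0/0.
After 2 applications of L'Hôpital's rule the quotient is (-64*cos(8*w))/(2); substituting w = 0 gives -32.

-32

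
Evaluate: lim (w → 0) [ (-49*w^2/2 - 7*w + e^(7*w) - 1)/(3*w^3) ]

Direct substitution gives 0/0.
Apply L'Hôpital: lim (-49*w + 7*e^(7*w) - 7)/(9*w^2), still 0/0.
Apply L'Hôpital: lim (49*e^(7*w) - 49)/(18*w), still 0/0.
After 3 applications of L'Hôpital's rule the quotient is (343*e^(7*w))/(18); substituting w = 0 gives 343/18.

343/18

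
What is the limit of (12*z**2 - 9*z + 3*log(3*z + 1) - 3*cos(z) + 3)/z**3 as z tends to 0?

Substitution gives 0/0 (the numerator vanishes to order 3).
Expand each term to order z^3: the coefficient of z^3 in -3·cos(z) is 0 and in 3·ln(1 + 3z) is 27.
Lower-order terms cancel with the polynomial part, so the numerator is (27)·z^3 + o(z^3), and the limit is (27)/(1) = 27.

27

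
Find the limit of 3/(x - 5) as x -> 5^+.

As x → 5⁺, (x - 5) → 0⁺, so (x - 5)^1 → 0⁺ and 3/(x - 5)^1 → ∞.

∞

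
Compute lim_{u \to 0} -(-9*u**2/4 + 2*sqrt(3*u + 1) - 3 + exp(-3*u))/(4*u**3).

9/32

Substitution gives 0/0 (the numerator vanishes to order 3).
Expand each term to order u^3: the coefficient of u^3 in 2·√(1 + 3u) is 27/8 and in e^(-3u) is -9/2.
Lower-order terms cancel with the polynomial part, so the numerator is (-9/8)·u^3 + o(u^3), and the limit is (-9/8)/(-4) = 9/32.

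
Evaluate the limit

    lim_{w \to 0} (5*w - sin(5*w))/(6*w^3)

Direct substitution gives 0/0.
Apply L'Hôpital: lim (5 - 5*cos(5*w))/(18*w^2), still 0/0.
Apply L'Hôpital: lim (25*sin(5*w))/(36*w), still 0/0.
After 3 applications of L'Hôpital's rule the quotient is (125*cos(5*w))/(36); substituting w = 0 gives 125/36.

125/36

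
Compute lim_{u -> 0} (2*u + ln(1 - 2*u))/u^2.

-2

Direct substitution gives 0/0.
Apply L'Hôpital: lim (2 - 2/(1 - 2*u))/(2*u), still 0/0.
After 2 applications of L'Hôpital's rule the quotient is (-4/(1 - 2*u)^2)/(2); substituting u = 0 gives -2.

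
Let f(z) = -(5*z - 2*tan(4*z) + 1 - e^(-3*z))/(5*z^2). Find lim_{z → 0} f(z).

9/10

Substitution gives 0/0; apply L'Hôpital's rule 2 times.
After differentiating numerator and denominator 2 times the quotient is (-64*tan(4*z)/cos(4*z)^2 - 9*e^(-3*z))/(-10); at z = 0 this is 9/10.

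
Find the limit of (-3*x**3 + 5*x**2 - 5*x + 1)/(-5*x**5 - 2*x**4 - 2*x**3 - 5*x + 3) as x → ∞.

0

The denominator has degree 5 and the numerator degree 3. Dividing numerator and denominator by x^5 sends every term to 0 except the leading denominator term, so the limit is 0.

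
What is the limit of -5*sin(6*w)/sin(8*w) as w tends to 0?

Substitution gives 0/0.
Divide numerator and denominator by w: sin(6w)/w → 6 and sin(8w)/w → 8, so the limit is -5·6/8 = -15/4.

-15/4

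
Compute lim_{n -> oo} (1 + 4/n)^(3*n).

e^(12)

The base → 1 and the exponent → ∞: a 1^∞ form.
Take logarithms: (3n)·ln(1 + 4/n). Since ln(1+u) ~ u for small u, this behaves like (3n)·(4/n) → 12.
So the limit is e^(12).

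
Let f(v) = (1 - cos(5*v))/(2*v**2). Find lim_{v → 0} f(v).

Substitution gives 0/0.
Use (1 − cos u)/u² → 1/2 with u = 5v: the limit is 5²/(2·2) = 25/4.

25/4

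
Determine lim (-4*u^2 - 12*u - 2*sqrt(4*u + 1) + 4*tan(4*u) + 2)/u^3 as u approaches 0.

232/3

Substitution gives 0/0; apply L'Hôpital's rule 3 times.
After differentiating numerator and denominator 3 times the quotient is (1536*tan(4*u)^2/cos(4*u)^2 + 512/cos(4*u)^2 - 48/(4*u + 1)^(5/2))/(6); at u = 0 this is 232/3.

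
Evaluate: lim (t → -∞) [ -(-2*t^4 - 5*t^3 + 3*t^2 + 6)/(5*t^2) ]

∞

The numerator has higher degree (4 > 2); the quotient behaves like (-2/(-5))·t^2 for large |t|.
As t → −∞ this diverges to ∞.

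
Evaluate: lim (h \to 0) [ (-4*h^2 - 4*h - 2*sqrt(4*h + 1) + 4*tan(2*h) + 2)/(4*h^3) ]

Substitution gives 0/0 (the numerator vanishes to order 3).
Expand each term to order h^3: the coefficient of h^3 in 4·tan(2h) is 32/3 and in -2·√(1 + 4h) is -8.
Lower-order terms cancel with the polynomial part, so the numerator is (8/3)·h^3 + o(h^3), and the limit is (8/3)/(4) = 2/3.

2/3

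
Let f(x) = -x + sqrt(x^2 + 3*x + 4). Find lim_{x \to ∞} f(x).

This has the form ∞ − ∞. Multiply and divide by the conjugate √(x^2 + 3*x + 4) + x.
That gives (3x + 4) / (√(x^2 + 3*x + 4) + x).
Divide numerator and denominator by x: the limit is 3/(2·1) = 3/2.

3/2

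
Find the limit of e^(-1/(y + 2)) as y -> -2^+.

0

As y → -2⁺, -1/(y + 2) → −∞, so e^(-1/(y + 2)) → 0.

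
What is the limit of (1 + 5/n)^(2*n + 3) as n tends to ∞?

Write it as [(1 + 5/n)^n]^(2) · (1 + 5/n)^(3). The bracketed term tends to e^(5) and the second factor to 1, so the limit is e^(10).

e^(10)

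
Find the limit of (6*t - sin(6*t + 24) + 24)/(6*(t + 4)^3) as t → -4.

Direct substitution gives 0/0.
Apply L'Hôpital: lim (6 - 6*cos(6*t + 24))/(18*(t + 4)^2), still 0/0.
Apply L'Hôpital: lim (36*sin(6*t + 24))/(36*t + 144), still 0/0.
After 3 applications of L'Hôpital's rule the quotient is (216*cos(6*t + 24))/(36); substituting t = -4 gives 6.

6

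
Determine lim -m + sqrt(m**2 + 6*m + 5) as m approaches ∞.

3

An ∞ − ∞ form. Rationalising with the conjugate, the difference becomes (6m + 5) / (√(m^2 + 6*m + 5) + m).
For large m the denominator behaves like 2·m, so the quotient tends to 6/2 = 3.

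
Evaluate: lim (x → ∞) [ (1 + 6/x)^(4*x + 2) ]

e^(24)

The base → 1 and the exponent → ∞: a 1^∞ form.
Take logarithms: (4x + 2)·ln(1 + 6/x). Since ln(1+u) ~ u for small u, this behaves like (4x)·(6/x) → 24.
So the limit is e^(24).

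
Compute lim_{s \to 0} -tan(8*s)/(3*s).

-8/3

Substitution gives 0/0.
Since tan(u)/u → 1 as u → 0, tan(8s)/(8s) → 1 and the limit is 8/(-3) = -8/3.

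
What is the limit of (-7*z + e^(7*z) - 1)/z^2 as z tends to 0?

Direct substitution gives 0/0.
Apply L'Hôpital: lim (7*e^(7*z) - 7)/(2*z), still 0/0.
After 2 applications of L'Hôpital's rule the quotient is (49*e^(7*z))/(2); substituting z = 0 gives 49/2.

49/2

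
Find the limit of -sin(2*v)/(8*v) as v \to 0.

Substitution gives 0/0.
Write it as (2/(-8))·sin(2v)/(2v); since sin(u)/u → 1, the limit is -1/4.

-1/4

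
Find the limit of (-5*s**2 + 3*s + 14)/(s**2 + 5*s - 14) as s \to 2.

Direct substitution gives 0/0, so factor. Both numerator and denominator have (s - 2) as a factor.
After cancelling, the expression reduces to (-5*s - 7)/(s + 7).
Substituting s = 2 gives -17/9.

-17/9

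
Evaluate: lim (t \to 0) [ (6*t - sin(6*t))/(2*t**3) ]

Direct substitution gives 0/0.
Apply L'Hôpital: lim (6 - 6*cos(6*t))/(6*t^2), still 0/0.
Apply L'Hôpital: lim (36*sin(6*t))/(12*t), still 0/0.
After 3 applications of L'Hôpital's rule the quotient is (216*cos(6*t))/(12); substituting t = 0 gives 18.

18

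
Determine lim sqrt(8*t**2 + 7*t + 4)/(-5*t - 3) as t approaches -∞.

2*√(2)/5

For large |t|, √(8*t^2 + 7*t + 4) ≈ √8·|t| and the denominator ≈ -5t.
Since t → −∞, |t| = −t, giving −√8/(-5) = 2*√(2)/5.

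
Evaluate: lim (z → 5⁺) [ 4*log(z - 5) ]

As z → 5⁺, z - 5 → 0⁺ and ln(z - 5) → −∞.
Multiplying by 4 gives -∞.

-∞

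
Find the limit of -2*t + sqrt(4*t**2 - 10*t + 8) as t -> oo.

This has the form ∞ − ∞. Multiply and divide by the conjugate √(4*t^2 - 10*t + 8) + 2t.
That gives (-10t + 8) / (√(4*t^2 - 10*t + 8) + 2t).
Divide numerator and denominator by t: the limit is -10/(2·2) = -5/2.

-5/2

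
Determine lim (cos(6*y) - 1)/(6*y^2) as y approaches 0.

-3

Direct substitution gives 0/0.
Apply L'Hôpital: lim (-6*sin(6*y))/(12*y), still 0/0.
After 2 applications of L'Hôpital's rule the quotient is (-36*cos(6*y))/(12); substituting y = 0 gives -3.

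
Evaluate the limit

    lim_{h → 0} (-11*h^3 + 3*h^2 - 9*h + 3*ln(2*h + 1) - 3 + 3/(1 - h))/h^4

-9

Substitution gives 0/0 (the numerator vanishes to order 4).
Expand each term to order h^4: the coefficient of h^4 in 3·1/(1 - h) is 3 and in 3·ln(1 + 2h) is -12.
Lower-order terms cancel with the polynomial part, so the numerator is (-9)·h^4 + o(h^4), and the limit is (-9)/(1) = -9.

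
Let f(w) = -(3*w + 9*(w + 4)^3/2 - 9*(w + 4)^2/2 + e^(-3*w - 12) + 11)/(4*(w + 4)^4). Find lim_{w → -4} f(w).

Direct substitution gives 0/0.
Apply L'Hôpital: lim (-9*w + 27*(w + 4)^2/2 - 3*e^(-3*w - 12) - 33)/(-16*(w + 4)^3), still 0/0.
Apply L'Hôpital: lim (27*w + 9*e^(-3*w - 12) + 99)/(-48*(w + 4)^2), still 0/0.
Apply L'Hôpital: lim (27 - 27*e^(-3*w - 12))/(-96*w - 384), still 0/0.
After 4 applications of L'Hôpital's rule the quotient is (81*e^(-3*w - 12))/(-96); substituting w = -4 gives -27/32.

-27/32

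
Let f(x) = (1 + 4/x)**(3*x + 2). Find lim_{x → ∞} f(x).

e^(12)

The base → 1 and the exponent → ∞: a 1^∞ form.
Take logarithms: (3x + 2)·ln(1 + 4/x). Since ln(1+u) ~ u for small u, this behaves like (3x)·(4/x) → 12.
So the limit is e^(12).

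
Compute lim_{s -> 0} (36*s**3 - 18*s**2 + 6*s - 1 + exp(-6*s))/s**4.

Direct substitution gives 0/0.
Apply L'Hôpital: lim (108*s^2 - 36*s + 6 - 6*e^(-6*s))/(4*s^3), still 0/0.
Apply L'Hôpital: lim (216*s - 36 + 36*e^(-6*s))/(12*s^2), still 0/0.
Apply L'Hôpital: lim (216 - 216*e^(-6*s))/(24*s), still 0/0.
After 4 applications of L'Hôpital's rule the quotient is (1296*e^(-6*s))/(24); substituting s = 0 gives 54.

54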